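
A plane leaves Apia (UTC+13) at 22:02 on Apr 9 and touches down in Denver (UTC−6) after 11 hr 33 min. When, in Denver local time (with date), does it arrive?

14:35 on April 9

Convert departure to UTC: 22:02 − 13:00 = 09:02 UTC on Apr 9.
Add 11 hours 33 minutes travel time → 20:35 UTC.
Denver is UTC−6:00, so local arrival = 20:35 − 6:00 = 14:35 on Apr 9.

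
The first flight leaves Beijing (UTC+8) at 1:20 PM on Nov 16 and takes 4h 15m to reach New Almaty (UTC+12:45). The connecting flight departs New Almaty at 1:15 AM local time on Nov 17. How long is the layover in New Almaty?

2 hours 55 minutes

Convert departure to UTC: 1:20 PM − 8:00 = 5:20 AM UTC on Nov 16.
Add 4 hours 15 minutes flight time → 9:35 AM UTC.
New Almaty is UTC+12:45, so local arrival = 9:35 AM + 12:45 = 10:20 PM on Nov 16.
Layover = 1:15 AM − 10:20 PM (+1 day) = 2 hours 55 minutes.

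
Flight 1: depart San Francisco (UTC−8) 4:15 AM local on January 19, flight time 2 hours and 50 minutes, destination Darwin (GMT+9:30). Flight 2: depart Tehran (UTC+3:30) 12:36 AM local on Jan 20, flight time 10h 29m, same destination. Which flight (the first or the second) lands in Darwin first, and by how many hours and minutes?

the first, by 16 hours 30 minutes

Flight 1 in UTC: 4:15 AM + 8:00 = 12:15 PM on Jan 19.
+2 hours 50 minutes → arrive 3:05 PM UTC on Jan 19.
Flight 2 in UTC: 12:36 AM − 3:30 = 9:06 PM on Jan 19.
+10 hours 29 minutes → arrive 7:35 AM UTC on Jan 20.
Flight 1 lands earlier by 16 hours 30 minutes.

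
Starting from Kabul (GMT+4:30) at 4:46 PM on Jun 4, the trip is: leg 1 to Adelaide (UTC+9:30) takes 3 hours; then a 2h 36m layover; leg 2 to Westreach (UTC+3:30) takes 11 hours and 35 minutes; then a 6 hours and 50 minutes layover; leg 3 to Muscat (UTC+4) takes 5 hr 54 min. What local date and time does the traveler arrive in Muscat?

Convert departure to UTC: 4:46 PM − 4:30 = 12:16 PM UTC on Jun 4.
Add 3 hours leg 1 → 3:16 PM UTC.
Add 2 hours and 36 minutes layover in Adelaide → 5:52 PM UTC.
Add 11 hours and 35 minutes leg 2 → 5:27 AM UTC (Jun 5).
Add 6 hours and 50 minutes layover in Westreach → 12:17 PM UTC.
Add 5 hours 54 minutes leg 3 → 6:11 PM UTC.
Muscat is UTC+4:00, so local arrival = 6:11 PM + 4:00 = 10:11 PM on Jun 5.

10:11 PM on Jun 5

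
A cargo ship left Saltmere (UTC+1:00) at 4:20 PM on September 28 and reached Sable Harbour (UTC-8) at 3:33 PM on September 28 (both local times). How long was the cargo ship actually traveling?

Departure in UTC: 4:20 PM − 1:00 = 3:20 PM on Sep 28.
Arrival in UTC: 3:33 PM + 8:00 = 11:33 PM on Sep 28.
Elapsed = 11:33 PM − 3:20 PM = 8 hours 13 minutes.

8 hours 13 minutes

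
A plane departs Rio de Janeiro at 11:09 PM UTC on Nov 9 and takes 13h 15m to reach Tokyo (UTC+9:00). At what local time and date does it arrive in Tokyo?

Departure is given in UTC: 11:09 PM on Nov 9.
Add 13 hours and 15 minutes → 12:24 PM UTC (Nov 10).
Tokyo is UTC+9:00: 12:24 PM + 9:00 = 9:24 PM on Nov 10.

9:24 PM on November 10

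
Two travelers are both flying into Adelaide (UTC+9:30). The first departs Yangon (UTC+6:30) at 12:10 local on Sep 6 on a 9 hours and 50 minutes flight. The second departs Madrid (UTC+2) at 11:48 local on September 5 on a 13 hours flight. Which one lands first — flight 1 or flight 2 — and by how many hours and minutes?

Flight 1 in UTC: 12:10 − 6:30 = 05:40 on Sep 6.
+9 hours 50 minutes → arrive 15:30 UTC on Sep 6.
Flight 2 in UTC: 11:48 − 2:00 = 09:48 on Sep 5.
+13 hours → arrive 22:48 UTC on Sep 5.
Flight 2 lands earlier by 16 hours 42 minutes.

the second, by 16 hours 42 minutes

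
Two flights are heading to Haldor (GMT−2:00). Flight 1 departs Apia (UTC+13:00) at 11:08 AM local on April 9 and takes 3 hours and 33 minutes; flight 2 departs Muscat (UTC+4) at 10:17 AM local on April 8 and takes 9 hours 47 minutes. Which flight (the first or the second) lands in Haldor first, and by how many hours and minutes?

Flight 1 in UTC: 11:08 AM − 13:00 = 10:08 PM on Apr 8.
+3 hours 33 minutes → arrive 1:41 AM UTC on Apr 9.
Flight 2 in UTC: 10:17 AM − 4:00 = 6:17 AM on Apr 8.
+9 hours 47 minutes → arrive 4:04 PM UTC on Apr 8.
Flight 2 lands earlier by 9 hours 37 minutes.

the second, by 9 hours 37 minutes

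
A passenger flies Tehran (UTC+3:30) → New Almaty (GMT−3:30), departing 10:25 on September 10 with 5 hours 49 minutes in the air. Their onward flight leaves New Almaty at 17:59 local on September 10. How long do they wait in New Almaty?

Convert departure to UTC: 10:25 − 3:30 = 06:55 UTC on Sep 10.
Add 5 hours 49 minutes flight time → 12:44 UTC.
New Almaty is UTC−3:30, so local arrival = 12:44 − 3:30 = 09:14 on Sep 10.
Layover = 17:59 − 09:14 = 8 hours 45 minutes.

8 hours 45 minutes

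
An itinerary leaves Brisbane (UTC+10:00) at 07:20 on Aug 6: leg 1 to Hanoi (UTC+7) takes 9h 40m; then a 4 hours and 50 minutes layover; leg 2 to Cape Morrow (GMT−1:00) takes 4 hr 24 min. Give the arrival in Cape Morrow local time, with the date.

Convert departure to UTC: 07:20 − 10:00 = 21:20 UTC on Aug 5.
Add 9 hours and 40 minutes leg 1 → 07:00 UTC (Aug 6).
Add 4 hours 50 minutes layover in Hanoi → 11:50 UTC.
Add 4 hours and 24 minutes leg 2 → 16:14 UTC.
Cape Morrow is UTC−1:00, so local arrival = 16:14 − 1:00 = 15:14 on Aug 6.

15:14 on August 6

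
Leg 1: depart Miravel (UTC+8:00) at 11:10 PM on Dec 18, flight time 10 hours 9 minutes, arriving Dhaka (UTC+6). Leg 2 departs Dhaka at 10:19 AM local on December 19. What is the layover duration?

Convert departure to UTC: 11:10 PM − 8:00 = 3:10 PM UTC on Dec 18.
Add 10 hours 9 minutes flight time → 1:19 AM UTC (Dec 19).
Dhaka is UTC+6:00, so local arrival = 1:19 AM + 6:00 = 7:19 AM on Dec 19.
Layover = 10:19 AM − 7:19 AM = 3 hours.

3 hours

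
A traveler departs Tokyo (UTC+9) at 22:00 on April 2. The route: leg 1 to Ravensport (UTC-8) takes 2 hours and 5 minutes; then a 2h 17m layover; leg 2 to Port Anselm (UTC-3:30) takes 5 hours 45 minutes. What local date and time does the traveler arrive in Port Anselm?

Convert departure to UTC: 22:00 − 9:00 = 13:00 UTC on Apr 2.
Add 2 hours and 5 minutes leg 1 → 15:05 UTC.
Add 2 hours and 17 minutes layover in Ravensport → 17:22 UTC.
Add 5 hours 45 minutes leg 2 → 23:07 UTC.
Port Anselm is UTC−3:30, so local arrival = 23:07 − 3:30 = 19:37 on Apr 2.

19:37 on April 2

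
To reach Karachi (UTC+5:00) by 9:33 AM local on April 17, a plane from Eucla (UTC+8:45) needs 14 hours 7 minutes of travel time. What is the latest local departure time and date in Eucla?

Target arrival in UTC: 9:33 AM − 5:00 = 4:33 AM on Apr 17.
Subtract 14 hours 7 minutes → departure 2:26 PM UTC on Apr 16.
Eucla is UTC+8:45: 2:26 PM + 8:45 = 11:11 PM on Apr 16.

11:11 PM on April 16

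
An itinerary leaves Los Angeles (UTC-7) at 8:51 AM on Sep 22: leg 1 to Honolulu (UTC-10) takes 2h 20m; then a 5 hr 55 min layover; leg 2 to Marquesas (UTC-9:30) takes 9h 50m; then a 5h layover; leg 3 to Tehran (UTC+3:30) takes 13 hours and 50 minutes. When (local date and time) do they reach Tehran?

Convert departure to UTC: 8:51 AM + 7:00 = 3:51 PM UTC on Sep 22.
Add 2 hours and 20 minutes leg 1 → 6:11 PM UTC.
Add 5 hours 55 minutes layover in Honolulu → 12:06 AM UTC (Sep 23).
Add 9 hours 50 minutes leg 2 → 9:56 AM UTC.
Add 5 hours layover in Marquesas → 2:56 PM UTC.
Add 13 hours 50 minutes leg 3 → 4:46 AM UTC (Sep 24).
Tehran is UTC+3:30, so local arrival = 4:46 AM + 3:30 = 8:16 AM on Sep 24.

8:16 AM on Sep 24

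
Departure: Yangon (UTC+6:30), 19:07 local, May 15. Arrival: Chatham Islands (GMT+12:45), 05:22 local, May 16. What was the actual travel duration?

4 hours

Departure in UTC: 19:07 − 6:30 = 12:37 on May 15.
Arrival in UTC: 05:22 − 12:45 = 16:37 on May 15.
Elapsed = 16:37 − 12:37 = 4 hours.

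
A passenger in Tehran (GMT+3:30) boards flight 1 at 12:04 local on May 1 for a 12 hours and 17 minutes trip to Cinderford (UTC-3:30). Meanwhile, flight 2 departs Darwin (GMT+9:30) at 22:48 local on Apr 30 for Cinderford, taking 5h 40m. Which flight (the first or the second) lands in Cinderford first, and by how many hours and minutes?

Flight 1 in UTC: 12:04 − 3:30 = 08:34 on May 1.
+12 hours and 17 minutes → arrive 20:51 UTC on May 1.
Flight 2 in UTC: 22:48 − 9:30 = 13:18 on Apr 30.
+5 hours and 40 minutes → arrive 18:58 UTC on Apr 30.
Flight 2 lands earlier by 25 hours 53 minutes.

the second, by 25 hours 53 minutes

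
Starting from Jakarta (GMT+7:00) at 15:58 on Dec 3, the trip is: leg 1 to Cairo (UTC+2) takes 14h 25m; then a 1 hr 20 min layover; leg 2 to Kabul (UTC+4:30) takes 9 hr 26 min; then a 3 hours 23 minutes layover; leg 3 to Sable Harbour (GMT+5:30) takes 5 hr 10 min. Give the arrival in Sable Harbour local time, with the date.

Convert departure to UTC: 15:58 − 7:00 = 08:58 UTC on Dec 3.
Add 14 hours and 25 minutes leg 1 → 23:23 UTC.
Add 1 hour 20 minutes layover in Cairo → 00:43 UTC (Dec 4).
Add 9 hours 26 minutes leg 2 → 10:09 UTC.
Add 3 hours and 23 minutes layover in Kabul → 13:32 UTC.
Add 5 hours and 10 minutes leg 3 → 18:42 UTC.
Sable Harbour is UTC+5:30, so local arrival = 18:42 + 5:30 = 00:12 on Dec 5.

00:12 on Dec 5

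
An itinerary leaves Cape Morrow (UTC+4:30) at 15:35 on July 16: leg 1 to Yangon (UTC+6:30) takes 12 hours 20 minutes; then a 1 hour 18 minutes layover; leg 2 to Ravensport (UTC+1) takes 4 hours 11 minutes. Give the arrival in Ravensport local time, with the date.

Convert departure to UTC: 15:35 − 4:30 = 11:05 UTC on Jul 16.
Add 12 hours 20 minutes leg 1 → 23:25 UTC.
Add 1 hour and 18 minutes layover in Yangon → 00:43 UTC (Jul 17).
Add 4 hours and 11 minutes leg 2 → 04:54 UTC.
Ravensport is UTC+1:00, so local arrival = 04:54 + 1:00 = 05:54 on Jul 17.

05:54 on Jul 17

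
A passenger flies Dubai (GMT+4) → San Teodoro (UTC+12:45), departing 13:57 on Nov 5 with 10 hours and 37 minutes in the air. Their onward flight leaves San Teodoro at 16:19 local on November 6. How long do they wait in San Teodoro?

Convert departure to UTC: 13:57 − 4:00 = 09:57 UTC on Nov 5.
Add 10 hours 37 minutes flight time → 20:34 UTC.
San Teodoro is UTC+12:45, so local arrival = 20:34 + 12:45 = 09:19 on Nov 6.
Layover = 16:19 − 09:19 = 7 hours.

7 hours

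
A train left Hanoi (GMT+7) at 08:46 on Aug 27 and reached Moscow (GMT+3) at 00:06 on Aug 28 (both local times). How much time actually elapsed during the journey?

Moscow is 4:00 behind Hanoi.
Clock-face elapsed time (ignoring zones) is 15 hours 20 minutes.
Actual elapsed = 15 hours 20 minutes + 4:00 = 19 hours 20 minutes.

19 hours 20 minutes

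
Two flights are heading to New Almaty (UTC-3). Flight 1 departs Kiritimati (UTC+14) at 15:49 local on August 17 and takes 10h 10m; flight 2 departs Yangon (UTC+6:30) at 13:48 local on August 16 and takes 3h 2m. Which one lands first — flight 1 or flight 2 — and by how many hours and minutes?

the second, by 25 hours 39 minutes

Flight 1 in UTC: 15:49 − 14:00 = 01:49 on Aug 17.
+10 hours 10 minutes → arrive 11:59 UTC on Aug 17.
Flight 2 in UTC: 13:48 − 6:30 = 07:18 on Aug 16.
+3 hours 2 minutes → arrive 10:20 UTC on Aug 16.
Flight 2 lands earlier by 25 hours 39 minutes.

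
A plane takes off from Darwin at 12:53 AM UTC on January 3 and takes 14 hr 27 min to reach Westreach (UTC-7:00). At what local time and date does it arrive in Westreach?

Departure is given in UTC: 12:53 AM on Jan 3.
Add 14 hours and 27 minutes → 3:20 PM UTC.
Westreach is UTC−7:00: 3:20 PM − 7:00 = 8:20 AM on Jan 3.

8:20 AM on January 3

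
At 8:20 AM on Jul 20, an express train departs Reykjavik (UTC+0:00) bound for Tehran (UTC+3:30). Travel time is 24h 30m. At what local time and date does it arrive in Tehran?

12:20 PM on Jul 21

Tehran is 3:30 ahead of Reykjavik.
After 24 hours and 30 minutes it is 8:50 AM (Jul 21) in Reykjavik.
Shift by the zone difference: 8:50 AM + 3:30 = 12:20 PM on Jul 21 in Tehran.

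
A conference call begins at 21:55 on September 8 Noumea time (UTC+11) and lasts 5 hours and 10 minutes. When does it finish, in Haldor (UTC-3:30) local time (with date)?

Convert start to UTC: 21:55 − 11:00 = 10:55 UTC on Sep 8.
Add 5 hours 10 minutes duration → 16:05 UTC.
Haldor is UTC−3:30, so local end time = 16:05 − 3:30 = 12:35 on Sep 8.

12:35 on September 8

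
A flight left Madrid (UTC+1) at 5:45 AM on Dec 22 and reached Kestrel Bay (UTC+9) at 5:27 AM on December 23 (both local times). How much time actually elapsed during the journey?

15 hours 42 minutes

Kestrel Bay is 8:00 ahead of Madrid.
Clock-face elapsed time (ignoring zones) is 23 hours 42 minutes.
Actual elapsed = 23 hours 42 minutes − 8:00 = 15 hours 42 minutes.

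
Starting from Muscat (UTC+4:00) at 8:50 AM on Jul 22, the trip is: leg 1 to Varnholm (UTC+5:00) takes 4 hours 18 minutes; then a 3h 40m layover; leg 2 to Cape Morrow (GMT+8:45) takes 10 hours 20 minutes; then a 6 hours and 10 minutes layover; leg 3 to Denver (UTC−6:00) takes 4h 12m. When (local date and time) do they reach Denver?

Convert departure to UTC: 8:50 AM − 4:00 = 4:50 AM UTC on Jul 22.
Add 4 hours 18 minutes leg 1 → 9:08 AM UTC.
Add 3 hours and 40 minutes layover in Varnholm → 12:48 PM UTC.
Add 10 hours 20 minutes leg 2 → 11:08 PM UTC.
Add 6 hours 10 minutes layover in Cape Morrow → 5:18 AM UTC (Jul 23).
Add 4 hours and 12 minutes leg 3 → 9:30 AM UTC.
Denver is UTC−6:00, so local arrival = 9:30 AM − 6:00 = 3:30 AM on Jul 23.

3:30 AM on July 23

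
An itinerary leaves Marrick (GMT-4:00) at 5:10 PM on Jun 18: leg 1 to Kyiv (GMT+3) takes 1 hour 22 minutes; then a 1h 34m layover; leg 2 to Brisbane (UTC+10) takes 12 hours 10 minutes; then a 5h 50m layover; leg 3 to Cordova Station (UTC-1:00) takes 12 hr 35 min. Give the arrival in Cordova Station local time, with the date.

Convert departure to UTC: 5:10 PM + 4:00 = 9:10 PM UTC on Jun 18.
Add 1 hour 22 minutes leg 1 → 10:32 PM UTC.
Add 1 hour and 34 minutes layover in Kyiv → 12:06 AM UTC (Jun 19).
Add 12 hours and 10 minutes leg 2 → 12:16 PM UTC.
Add 5 hours 50 minutes layover in Brisbane → 6:06 PM UTC.
Add 12 hours 35 minutes leg 3 → 6:41 AM UTC (Jun 20).
Cordova Station is UTC−1:00, so local arrival = 6:41 AM − 1:00 = 5:41 AM on Jun 20.

5:41 AM on Jun 20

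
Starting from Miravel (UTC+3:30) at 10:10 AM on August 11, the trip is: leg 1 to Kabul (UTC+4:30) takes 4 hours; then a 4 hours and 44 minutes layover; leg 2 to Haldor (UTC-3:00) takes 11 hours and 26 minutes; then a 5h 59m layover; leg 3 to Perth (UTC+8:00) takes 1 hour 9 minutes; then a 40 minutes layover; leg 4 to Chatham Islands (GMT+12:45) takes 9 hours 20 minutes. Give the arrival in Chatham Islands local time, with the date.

Convert departure to UTC: 10:10 AM − 3:30 = 6:40 AM UTC on Aug 11.
Add 4 hours leg 1 → 10:40 AM UTC.
Add 4 hours 44 minutes layover in Kabul → 3:24 PM UTC.
Add 11 hours and 26 minutes leg 2 → 2:50 AM UTC (Aug 12).
Add 5 hours 59 minutes layover in Haldor → 8:49 AM UTC.
Add 1 hour 9 minutes leg 3 → 9:58 AM UTC.
Add 40 minutes layover in Perth → 10:38 AM UTC.
Add 9 hours 20 minutes leg 4 → 7:58 PM UTC.
Chatham Islands is UTC+12:45, so local arrival = 7:58 PM + 12:45 = 8:43 AM on Aug 13.

8:43 AM on Aug 13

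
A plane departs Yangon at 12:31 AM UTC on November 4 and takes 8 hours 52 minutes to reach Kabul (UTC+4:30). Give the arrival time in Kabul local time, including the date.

1:53 PM on November 4

Departure is given in UTC: 12:31 AM on Nov 4.
Add 8 hours and 52 minutes → 9:23 AM UTC.
Kabul is UTC+4:30: 9:23 AM + 4:30 = 1:53 PM on Nov 4.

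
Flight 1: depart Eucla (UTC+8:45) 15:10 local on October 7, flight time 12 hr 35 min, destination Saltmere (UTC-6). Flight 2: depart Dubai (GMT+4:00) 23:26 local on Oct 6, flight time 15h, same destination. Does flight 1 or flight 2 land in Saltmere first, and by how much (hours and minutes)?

Flight 1 in UTC: 15:10 − 8:45 = 06:25 on Oct 7.
+12 hours and 35 minutes → arrive 19:00 UTC on Oct 7.
Flight 2 in UTC: 23:26 − 4:00 = 19:26 on Oct 6.
+15 hours → arrive 10:26 UTC on Oct 7.
Flight 2 lands earlier by 8 hours 34 minutes.

the second, by 8 hours 34 minutes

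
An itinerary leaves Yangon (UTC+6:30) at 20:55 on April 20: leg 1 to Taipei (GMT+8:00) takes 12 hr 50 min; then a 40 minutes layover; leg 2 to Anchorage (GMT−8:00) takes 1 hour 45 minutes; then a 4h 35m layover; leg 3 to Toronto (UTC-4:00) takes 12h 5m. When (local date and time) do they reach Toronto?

18:20 on April 21

Convert departure to UTC: 20:55 − 6:30 = 14:25 UTC on Apr 20.
Add 12 hours 50 minutes leg 1 → 03:15 UTC (Apr 21).
Add 40 minutes layover in Taipei → 03:55 UTC.
Add 1 hour and 45 minutes leg 2 → 05:40 UTC.
Add 4 hours and 35 minutes layover in Anchorage → 10:15 UTC.
Add 12 hours and 5 minutes leg 3 → 22:20 UTC.
Toronto is UTC−4:00, so local arrival = 22:20 − 4:00 = 18:20 on Apr 21.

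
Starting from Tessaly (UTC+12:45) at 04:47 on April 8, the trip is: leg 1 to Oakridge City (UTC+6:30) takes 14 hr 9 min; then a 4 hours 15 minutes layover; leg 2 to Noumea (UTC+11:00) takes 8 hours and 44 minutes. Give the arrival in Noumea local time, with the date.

06:10 on April 9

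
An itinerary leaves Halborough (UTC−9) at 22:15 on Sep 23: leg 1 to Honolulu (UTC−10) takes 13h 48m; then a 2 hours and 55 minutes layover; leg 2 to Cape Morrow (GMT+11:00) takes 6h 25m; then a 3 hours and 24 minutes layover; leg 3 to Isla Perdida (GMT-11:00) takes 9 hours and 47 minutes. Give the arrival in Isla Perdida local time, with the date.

Convert departure to UTC: 22:15 + 9:00 = 07:15 UTC on Sep 24.
Add 13 hours and 48 minutes leg 1 → 21:03 UTC.
Add 2 hours and 55 minutes layover in Honolulu → 23:58 UTC.
Add 6 hours and 25 minutes leg 2 → 06:23 UTC (Sep 25).
Add 3 hours 24 minutes layover in Cape Morrow → 09:47 UTC.
Add 9 hours and 47 minutes leg 3 → 19:34 UTC.
Isla Perdida is UTC−11:00, so local arrival = 19:34 − 11:00 = 08:34 on Sep 25.

08:34 on Sep 25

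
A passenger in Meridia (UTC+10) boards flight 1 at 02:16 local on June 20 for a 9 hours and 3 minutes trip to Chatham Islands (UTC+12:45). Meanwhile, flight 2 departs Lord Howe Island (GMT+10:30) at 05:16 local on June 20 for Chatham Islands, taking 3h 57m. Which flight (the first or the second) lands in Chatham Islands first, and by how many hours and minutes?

Flight 1 in UTC: 02:16 − 10:00 = 16:16 on Jun 19.
+9 hours and 3 minutes → arrive 01:19 UTC on Jun 20.
Flight 2 in UTC: 05:16 − 10:30 = 18:46 on Jun 19.
+3 hours 57 minutes → arrive 22:43 UTC on Jun 19.
Flight 2 lands earlier by 2 hours 36 minutes.

the second, by 2 hours 36 minutes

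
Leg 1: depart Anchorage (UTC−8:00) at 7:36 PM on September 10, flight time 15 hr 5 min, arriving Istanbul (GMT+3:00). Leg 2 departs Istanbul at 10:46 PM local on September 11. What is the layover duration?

1 hour 5 minutes

Convert departure to UTC: 7:36 PM + 8:00 = 3:36 AM UTC on Sep 11.
Add 15 hours 5 minutes flight time → 6:41 PM UTC.
Istanbul is UTC+3:00, so local arrival = 6:41 PM + 3:00 = 9:41 PM on Sep 11.
Layover = 10:46 PM − 9:41 PM = 1 hour 5 minutes.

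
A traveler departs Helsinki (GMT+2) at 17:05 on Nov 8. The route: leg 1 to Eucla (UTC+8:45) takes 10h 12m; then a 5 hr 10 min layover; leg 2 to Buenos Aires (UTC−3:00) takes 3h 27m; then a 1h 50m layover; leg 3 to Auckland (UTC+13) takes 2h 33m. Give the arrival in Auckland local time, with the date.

Convert departure to UTC: 17:05 − 2:00 = 15:05 UTC on Nov 8.
Add 10 hours and 12 minutes leg 1 → 01:17 UTC (Nov 9).
Add 5 hours and 10 minutes layover in Eucla → 06:27 UTC.
Add 3 hours and 27 minutes leg 2 → 09:54 UTC.
Add 1 hour 50 minutes layover in Buenos Aires → 11:44 UTC.
Add 2 hours 33 minutes leg 3 → 14:17 UTC.
Auckland is UTC+13:00, so local arrival = 14:17 + 13:00 = 03:17 on Nov 10.

03:17 on November 10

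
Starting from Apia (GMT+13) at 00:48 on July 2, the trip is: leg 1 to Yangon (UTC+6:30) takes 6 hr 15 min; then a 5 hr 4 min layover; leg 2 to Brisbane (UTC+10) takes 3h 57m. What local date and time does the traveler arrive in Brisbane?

Convert departure to UTC: 00:48 − 13:00 = 11:48 UTC on Jul 1.
Add 6 hours and 15 minutes leg 1 → 18:03 UTC.
Add 5 hours and 4 minutes layover in Yangon → 23:07 UTC.
Add 3 hours 57 minutes leg 2 → 03:04 UTC (Jul 2).
Brisbane is UTC+10:00, so local arrival = 03:04 + 10:00 = 13:04 on Jul 2.

13:04 on July 2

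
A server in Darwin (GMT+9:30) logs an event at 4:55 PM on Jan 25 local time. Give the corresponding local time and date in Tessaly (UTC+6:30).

1:55 PM on January 25

In UTC: 4:55 PM − 9:30 = 7:25 AM on Jan 25.
Tessaly is UTC+6:30: 7:25 AM + 6:30 = 1:55 PM on Jan 25.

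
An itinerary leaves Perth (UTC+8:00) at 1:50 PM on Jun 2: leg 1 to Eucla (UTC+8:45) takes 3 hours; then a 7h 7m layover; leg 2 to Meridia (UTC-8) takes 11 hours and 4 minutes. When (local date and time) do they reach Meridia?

7:01 PM on June 2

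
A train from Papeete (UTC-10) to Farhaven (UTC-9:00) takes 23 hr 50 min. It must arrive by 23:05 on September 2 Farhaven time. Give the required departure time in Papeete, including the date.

Target arrival in UTC: 23:05 + 9:00 = 08:05 on Sep 3.
Subtract 23 hours 50 minutes → departure 08:15 UTC on Sep 2.
Papeete is UTC−10:00: 08:15 − 10:00 = 22:15 on Sep 1.

22:15 on Sep 1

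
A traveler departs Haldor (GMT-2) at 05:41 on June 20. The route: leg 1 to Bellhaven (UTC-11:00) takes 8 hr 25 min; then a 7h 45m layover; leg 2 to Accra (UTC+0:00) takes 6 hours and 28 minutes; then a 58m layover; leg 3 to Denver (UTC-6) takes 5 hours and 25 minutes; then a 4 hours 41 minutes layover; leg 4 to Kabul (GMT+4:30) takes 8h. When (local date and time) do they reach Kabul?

Convert departure to UTC: 05:41 + 2:00 = 07:41 UTC on Jun 20.
Add 8 hours 25 minutes leg 1 → 16:06 UTC.
Add 7 hours and 45 minutes layover in Bellhaven → 23:51 UTC.
Add 6 hours 28 minutes leg 2 → 06:19 UTC (Jun 21).
Add 58 minutes layover in Accra → 07:17 UTC.
Add 5 hours and 25 minutes leg 3 → 12:42 UTC.
Add 4 hours and 41 minutes layover in Denver → 17:23 UTC.
Add 8 hours leg 4 → 01:23 UTC (Jun 22).
Kabul is UTC+4:30, so local arrival = 01:23 + 4:30 = 05:53 on Jun 22.

05:53 on Jun 22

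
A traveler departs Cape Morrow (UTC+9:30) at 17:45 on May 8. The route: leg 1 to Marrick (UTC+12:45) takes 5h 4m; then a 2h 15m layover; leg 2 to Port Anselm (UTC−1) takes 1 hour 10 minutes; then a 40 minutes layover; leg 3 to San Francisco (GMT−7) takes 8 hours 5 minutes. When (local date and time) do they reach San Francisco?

Convert departure to UTC: 17:45 − 9:30 = 08:15 UTC on May 8.
Add 5 hours and 4 minutes leg 1 → 13:19 UTC.
Add 2 hours 15 minutes layover in Marrick → 15:34 UTC.
Add 1 hour and 10 minutes leg 2 → 16:44 UTC.
Add 40 minutes layover in Port Anselm → 17:24 UTC.
Add 8 hours and 5 minutes leg 3 → 01:29 UTC (May 9).
San Francisco is UTC−7:00, so local arrival = 01:29 − 7:00 = 18:29 on May 8.

18:29 on May 8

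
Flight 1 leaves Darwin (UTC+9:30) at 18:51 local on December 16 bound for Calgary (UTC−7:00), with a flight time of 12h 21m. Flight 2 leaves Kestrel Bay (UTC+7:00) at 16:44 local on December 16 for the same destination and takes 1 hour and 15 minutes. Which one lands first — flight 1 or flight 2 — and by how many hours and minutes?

Flight 1 in UTC: 18:51 − 9:30 = 09:21 on Dec 16.
+12 hours and 21 minutes → arrive 21:42 UTC on Dec 16.
Flight 2 in UTC: 16:44 − 7:00 = 09:44 on Dec 16.
+1 hour 15 minutes → arrive 10:59 UTC on Dec 16.
Flight 2 lands earlier by 10 hours 43 minutes.

the second, by 10 hours 43 minutes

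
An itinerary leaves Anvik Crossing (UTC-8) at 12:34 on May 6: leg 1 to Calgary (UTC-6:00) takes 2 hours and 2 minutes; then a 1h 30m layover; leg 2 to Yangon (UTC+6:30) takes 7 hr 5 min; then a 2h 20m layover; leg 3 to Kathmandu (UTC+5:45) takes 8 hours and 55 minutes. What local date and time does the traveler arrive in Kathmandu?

Convert departure to UTC: 12:34 + 8:00 = 20:34 UTC on May 6.
Add 2 hours 2 minutes leg 1 → 22:36 UTC.
Add 1 hour 30 minutes layover in Calgary → 00:06 UTC (May 7).
Add 7 hours and 5 minutes leg 2 → 07:11 UTC.
Add 2 hours and 20 minutes layover in Yangon → 09:31 UTC.
Add 8 hours 55 minutes leg 3 → 18:26 UTC.
Kathmandu is UTC+5:45, so local arrival = 18:26 + 5:45 = 00:11 on May 8.

00:11 on May 8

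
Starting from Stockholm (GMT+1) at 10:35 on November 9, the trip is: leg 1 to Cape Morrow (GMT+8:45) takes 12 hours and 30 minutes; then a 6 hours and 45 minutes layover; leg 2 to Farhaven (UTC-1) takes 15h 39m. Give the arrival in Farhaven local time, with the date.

19:29 on November 10

Convert departure to UTC: 10:35 − 1:00 = 09:35 UTC on Nov 9.
Add 12 hours 30 minutes leg 1 → 22:05 UTC.
Add 6 hours and 45 minutes layover in Cape Morrow → 04:50 UTC (Nov 10).
Add 15 hours and 39 minutes leg 2 → 20:29 UTC.
Farhaven is UTC−1:00, so local arrival = 20:29 − 1:00 = 19:29 on Nov 10.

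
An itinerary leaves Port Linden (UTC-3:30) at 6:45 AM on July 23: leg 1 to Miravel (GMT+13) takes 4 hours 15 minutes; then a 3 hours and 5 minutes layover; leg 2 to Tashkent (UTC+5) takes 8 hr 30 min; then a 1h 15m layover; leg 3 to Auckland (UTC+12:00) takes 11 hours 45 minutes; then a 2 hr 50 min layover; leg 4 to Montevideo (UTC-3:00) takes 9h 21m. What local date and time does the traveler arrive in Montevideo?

12:16 AM on July 25

Convert departure to UTC: 6:45 AM + 3:30 = 10:15 AM UTC on Jul 23.
Add 4 hours and 15 minutes leg 1 → 2:30 PM UTC.
Add 3 hours and 5 minutes layover in Miravel → 5:35 PM UTC.
Add 8 hours 30 minutes leg 2 → 2:05 AM UTC (Jul 24).
Add 1 hour and 15 minutes layover in Tashkent → 3:20 AM UTC.
Add 11 hours and 45 minutes leg 3 → 3:05 PM UTC.
Add 2 hours 50 minutes layover in Auckland → 5:55 PM UTC.
Add 9 hours and 21 minutes leg 4 → 3:16 AM UTC (Jul 25).
Montevideo is UTC−3:00, so local arrival = 3:16 AM − 3:00 = 12:16 AM on Jul 25.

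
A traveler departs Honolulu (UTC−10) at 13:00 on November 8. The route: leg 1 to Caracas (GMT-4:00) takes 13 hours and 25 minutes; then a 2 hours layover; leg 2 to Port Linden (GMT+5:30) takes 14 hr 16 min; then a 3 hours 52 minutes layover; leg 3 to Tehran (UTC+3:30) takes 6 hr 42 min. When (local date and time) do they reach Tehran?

18:45 on Nov 10

Convert departure to UTC: 13:00 + 10:00 = 23:00 UTC on Nov 8.
Add 13 hours 25 minutes leg 1 → 12:25 UTC (Nov 9).
Add 2 hours layover in Caracas → 14:25 UTC.
Add 14 hours and 16 minutes leg 2 → 04:41 UTC (Nov 10).
Add 3 hours and 52 minutes layover in Port Linden → 08:33 UTC.
Add 6 hours and 42 minutes leg 3 → 15:15 UTC.
Tehran is UTC+3:30, so local arrival = 15:15 + 3:30 = 18:45 on Nov 10.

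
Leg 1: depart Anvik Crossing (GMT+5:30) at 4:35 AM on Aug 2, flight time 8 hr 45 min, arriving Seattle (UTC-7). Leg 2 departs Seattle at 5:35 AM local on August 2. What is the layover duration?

Convert departure to UTC: 4:35 AM − 5:30 = 11:05 PM UTC on Aug 1.
Add 8 hours 45 minutes flight time → 7:50 AM UTC (Aug 2).
Seattle is UTC−7:00, so local arrival = 7:50 AM − 7:00 = 12:50 AM on Aug 2.
Layover = 5:35 AM − 12:50 AM = 4 hours 45 minutes.

4 hours 45 minutes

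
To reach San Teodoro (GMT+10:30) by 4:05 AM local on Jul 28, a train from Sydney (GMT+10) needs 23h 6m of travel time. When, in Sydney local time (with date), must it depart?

Target arrival in UTC: 4:05 AM − 10:30 = 5:35 PM on Jul 27.
Subtract 23 hours and 6 minutes → departure 6:29 PM UTC on Jul 26.
Sydney is UTC+10:00: 6:29 PM + 10:00 = 4:29 AM on Jul 27.

4:29 AM on Jul 27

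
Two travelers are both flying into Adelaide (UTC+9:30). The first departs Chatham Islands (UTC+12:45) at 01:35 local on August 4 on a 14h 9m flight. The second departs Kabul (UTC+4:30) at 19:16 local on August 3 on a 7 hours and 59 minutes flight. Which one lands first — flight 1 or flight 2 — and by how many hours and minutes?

the second, by 4 hours 14 minutes

Flight 1 in UTC: 01:35 − 12:45 = 12:50 on Aug 3.
+14 hours and 9 minutes → arrive 02:59 UTC on Aug 4.
Flight 2 in UTC: 19:16 − 4:30 = 14:46 on Aug 3.
+7 hours 59 minutes → arrive 22:45 UTC on Aug 3.
Flight 2 lands earlier by 4 hours 14 minutes.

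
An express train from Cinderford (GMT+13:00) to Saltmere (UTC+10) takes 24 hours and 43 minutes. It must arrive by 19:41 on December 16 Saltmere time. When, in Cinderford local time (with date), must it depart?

Target arrival in UTC: 19:41 − 10:00 = 09:41 on Dec 16.
Subtract 24 hours 43 minutes → departure 08:58 UTC on Dec 15.
Cinderford is UTC+13:00: 08:58 + 13:00 = 21:58 on Dec 15.

21:58 on Dec 15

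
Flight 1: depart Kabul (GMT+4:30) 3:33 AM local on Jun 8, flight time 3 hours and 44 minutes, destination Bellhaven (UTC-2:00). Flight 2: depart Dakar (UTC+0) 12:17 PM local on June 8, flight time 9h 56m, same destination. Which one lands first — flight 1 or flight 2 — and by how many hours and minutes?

Flight 1 in UTC: 3:33 AM − 4:30 = 11:03 PM on Jun 7.
+3 hours 44 minutes → arrive 2:47 AM UTC on Jun 8.
Flight 2 departs at 12:17 PM UTC (Jun 8).
+9 hours 56 minutes → arrive 10:13 PM UTC on Jun 8.
Flight 1 lands earlier by 19 hours 26 minutes.

the first, by 19 hours 26 minutes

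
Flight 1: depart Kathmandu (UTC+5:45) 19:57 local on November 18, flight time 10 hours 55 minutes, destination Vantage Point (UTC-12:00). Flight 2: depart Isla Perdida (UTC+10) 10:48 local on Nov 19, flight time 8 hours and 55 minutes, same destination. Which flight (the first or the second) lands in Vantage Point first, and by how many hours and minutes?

Flight 1 in UTC: 19:57 − 5:45 = 14:12 on Nov 18.
+10 hours 55 minutes → arrive 01:07 UTC on Nov 19.
Flight 2 in UTC: 10:48 − 10:00 = 00:48 on Nov 19.
+8 hours and 55 minutes → arrive 09:43 UTC on Nov 19.
Flight 1 lands earlier by 8 hours 36 minutes.

the first, by 8 hours 36 minutes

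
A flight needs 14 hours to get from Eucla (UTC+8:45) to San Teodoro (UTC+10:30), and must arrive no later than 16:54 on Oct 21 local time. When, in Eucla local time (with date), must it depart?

Target arrival in UTC: 16:54 − 10:30 = 06:24 on Oct 21.
Subtract 14 hours → departure 16:24 UTC on Oct 20.
Eucla is UTC+8:45: 16:24 + 8:45 = 01:09 on Oct 21.

01:09 on Oct 21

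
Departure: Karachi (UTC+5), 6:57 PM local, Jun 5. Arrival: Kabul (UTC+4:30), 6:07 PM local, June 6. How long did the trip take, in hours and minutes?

Kabul is 0:30 behind Karachi.
Clock-face elapsed time (ignoring zones) is 23 hours 10 minutes.
Actual elapsed = 23 hours 10 minutes + 0:30 = 23 hours 40 minutes.

23 hours 40 minutes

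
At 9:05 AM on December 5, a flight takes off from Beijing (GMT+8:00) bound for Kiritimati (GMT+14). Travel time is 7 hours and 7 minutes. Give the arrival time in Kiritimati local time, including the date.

10:12 PM on December 5

Convert departure to UTC: 9:05 AM − 8:00 = 1:05 AM UTC on Dec 5.
Add 7 hours 7 minutes travel time → 8:12 AM UTC.
Kiritimati is UTC+14:00, so local arrival = 8:12 AM + 14:00 = 10:12 PM on Dec 5.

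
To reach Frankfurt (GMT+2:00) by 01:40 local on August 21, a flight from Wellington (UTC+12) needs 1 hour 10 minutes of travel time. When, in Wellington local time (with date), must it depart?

10:30 on August 21

Target arrival in UTC: 01:40 − 2:00 = 23:40 on Aug 20.
Subtract 1 hour and 10 minutes → departure 22:30 UTC on Aug 20.
Wellington is UTC+12:00: 22:30 + 12:00 = 10:30 on Aug 21.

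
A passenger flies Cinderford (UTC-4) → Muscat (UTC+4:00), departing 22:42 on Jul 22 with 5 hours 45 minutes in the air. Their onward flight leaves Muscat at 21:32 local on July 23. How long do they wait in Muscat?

9 hours 5 minutes

Convert departure to UTC: 22:42 + 4:00 = 02:42 UTC on Jul 23.
Add 5 hours 45 minutes flight time → 08:27 UTC.
Muscat is UTC+4:00, so local arrival = 08:27 + 4:00 = 12:27 on Jul 23.
Layover = 21:32 − 12:27 = 9 hours 5 minutes.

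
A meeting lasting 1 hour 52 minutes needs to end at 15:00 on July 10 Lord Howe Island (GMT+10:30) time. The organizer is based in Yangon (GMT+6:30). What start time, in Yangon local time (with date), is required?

09:08 on July 10

Target end time in UTC: 15:00 − 10:30 = 04:30 on Jul 10.
Subtract 1 hour and 52 minutes → start 02:38 UTC on Jul 10.
Yangon is UTC+6:30: 02:38 + 6:30 = 09:08 on Jul 10.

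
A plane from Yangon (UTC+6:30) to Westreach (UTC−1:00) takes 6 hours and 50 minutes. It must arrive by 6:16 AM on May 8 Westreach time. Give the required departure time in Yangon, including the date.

6:56 AM on May 8

Target arrival in UTC: 6:16 AM + 1:00 = 7:16 AM on May 8.
Subtract 6 hours and 50 minutes → departure 12:26 AM UTC on May 8.
Yangon is UTC+6:30: 12:26 AM + 6:30 = 6:56 AM on May 8.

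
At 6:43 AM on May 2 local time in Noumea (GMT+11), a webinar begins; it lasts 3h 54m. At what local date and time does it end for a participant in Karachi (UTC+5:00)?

Convert start to UTC: 6:43 AM − 11:00 = 7:43 PM UTC on May 1.
Add 3 hours 54 minutes duration → 11:37 PM UTC.
Karachi is UTC+5:00, so local end time = 11:37 PM + 5:00 = 4:37 AM on May 2.

4:37 AM on May 2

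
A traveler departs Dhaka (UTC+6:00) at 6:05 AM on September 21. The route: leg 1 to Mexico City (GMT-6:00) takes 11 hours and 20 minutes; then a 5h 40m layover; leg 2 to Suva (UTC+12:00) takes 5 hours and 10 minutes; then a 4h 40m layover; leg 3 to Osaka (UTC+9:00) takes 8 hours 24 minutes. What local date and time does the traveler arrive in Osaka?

Convert departure to UTC: 6:05 AM − 6:00 = 12:05 AM UTC on Sep 21.
Add 11 hours 20 minutes leg 1 → 11:25 AM UTC.
Add 5 hours and 40 minutes layover in Mexico City → 5:05 PM UTC.
Add 5 hours 10 minutes leg 2 → 10:15 PM UTC.
Add 4 hours and 40 minutes layover in Suva → 2:55 AM UTC (Sep 22).
Add 8 hours 24 minutes leg 3 → 11:19 AM UTC.
Osaka is UTC+9:00, so local arrival = 11:19 AM + 9:00 = 8:19 PM on Sep 22.

8:19 PM on September 22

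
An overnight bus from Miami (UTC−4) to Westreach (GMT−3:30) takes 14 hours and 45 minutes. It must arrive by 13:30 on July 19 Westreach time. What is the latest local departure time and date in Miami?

22:15 on July 18

Target arrival in UTC: 13:30 + 3:30 = 17:00 on Jul 19.
Subtract 14 hours 45 minutes → departure 02:15 UTC on Jul 19.
Miami is UTC−4:00: 02:15 − 4:00 = 22:15 on Jul 18.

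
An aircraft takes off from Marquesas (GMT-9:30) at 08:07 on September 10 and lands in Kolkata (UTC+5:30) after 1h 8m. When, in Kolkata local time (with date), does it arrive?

00:15 on September 11

Convert departure to UTC: 08:07 + 9:30 = 17:37 UTC on Sep 10.
Add 1 hour 8 minutes travel time → 18:45 UTC.
Kolkata is UTC+5:30, so local arrival = 18:45 + 5:30 = 00:15 on Sep 11.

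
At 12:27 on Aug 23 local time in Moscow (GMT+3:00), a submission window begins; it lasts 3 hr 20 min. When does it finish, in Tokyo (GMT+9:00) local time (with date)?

Convert start to UTC: 12:27 − 3:00 = 09:27 UTC on Aug 23.
Add 3 hours 20 minutes duration → 12:47 UTC.
Tokyo is UTC+9:00, so local end time = 12:47 + 9:00 = 21:47 on Aug 23.

21:47 on August 23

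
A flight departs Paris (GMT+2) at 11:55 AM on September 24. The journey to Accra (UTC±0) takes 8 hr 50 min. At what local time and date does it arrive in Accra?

Convert departure to UTC: 11:55 AM − 2:00 = 9:55 AM UTC on Sep 24.
Add 8 hours 50 minutes travel time → 6:45 PM UTC.
Accra is UTC+0, so local arrival is the same: 6:45 PM on Sep 24.

6:45 PM on September 24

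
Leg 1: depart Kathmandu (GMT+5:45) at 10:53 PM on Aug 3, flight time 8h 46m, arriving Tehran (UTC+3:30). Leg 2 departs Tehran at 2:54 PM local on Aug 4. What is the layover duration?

Convert departure to UTC: 10:53 PM − 5:45 = 5:08 PM UTC on Aug 3.
Add 8 hours 46 minutes flight time → 1:54 AM UTC (Aug 4).
Tehran is UTC+3:30, so local arrival = 1:54 AM + 3:30 = 5:24 AM on Aug 4.
Layover = 2:54 PM − 5:24 AM = 9 hours 30 minutes.

9 hours 30 minutes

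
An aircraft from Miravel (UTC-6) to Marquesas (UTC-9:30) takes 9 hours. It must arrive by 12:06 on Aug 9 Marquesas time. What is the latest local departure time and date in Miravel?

06:36 on August 9

Target arrival in UTC: 12:06 + 9:30 = 21:36 on Aug 9.
Subtract 9 hours → departure 12:36 UTC on Aug 9.
Miravel is UTC−6:00: 12:36 − 6:00 = 06:36 on Aug 9.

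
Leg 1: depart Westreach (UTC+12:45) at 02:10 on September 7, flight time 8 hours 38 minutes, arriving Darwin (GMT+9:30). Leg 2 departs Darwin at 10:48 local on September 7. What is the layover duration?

Convert departure to UTC: 02:10 − 12:45 = 13:25 UTC on Sep 6.
Add 8 hours and 38 minutes flight time → 22:03 UTC.
Darwin is UTC+9:30, so local arrival = 22:03 + 9:30 = 07:33 on Sep 7.
Layover = 10:48 − 07:33 = 3 hours 15 minutes.

3 hours 15 minutes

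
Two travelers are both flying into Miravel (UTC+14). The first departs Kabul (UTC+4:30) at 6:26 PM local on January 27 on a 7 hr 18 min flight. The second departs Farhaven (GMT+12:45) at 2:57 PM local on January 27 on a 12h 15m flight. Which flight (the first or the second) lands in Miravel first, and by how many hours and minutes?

the second, by 6 hours 47 minutes

Flight 1 in UTC: 6:26 PM − 4:30 = 1:56 PM on Jan 27.
+7 hours and 18 minutes → arrive 9:14 PM UTC on Jan 27.
Flight 2 in UTC: 2:57 PM − 12:45 = 2:12 AM on Jan 27.
+12 hours and 15 minutes → arrive 2:27 PM UTC on Jan 27.
Flight 2 lands earlier by 6 hours 47 minutes.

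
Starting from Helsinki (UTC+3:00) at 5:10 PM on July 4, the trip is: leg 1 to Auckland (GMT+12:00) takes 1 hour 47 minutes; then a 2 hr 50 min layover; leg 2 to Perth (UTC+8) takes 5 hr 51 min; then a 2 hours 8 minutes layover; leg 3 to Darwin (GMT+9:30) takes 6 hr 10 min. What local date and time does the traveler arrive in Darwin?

6:26 PM on Jul 5

Convert departure to UTC: 5:10 PM − 3:00 = 2:10 PM UTC on Jul 4.
Add 1 hour and 47 minutes leg 1 → 3:57 PM UTC.
Add 2 hours 50 minutes layover in Auckland → 6:47 PM UTC.
Add 5 hours and 51 minutes leg 2 → 12:38 AM UTC (Jul 5).
Add 2 hours and 8 minutes layover in Perth → 2:46 AM UTC.
Add 6 hours and 10 minutes leg 3 → 8:56 AM UTC.
Darwin is UTC+9:30, so local arrival = 8:56 AM + 9:30 = 6:26 PM on Jul 5.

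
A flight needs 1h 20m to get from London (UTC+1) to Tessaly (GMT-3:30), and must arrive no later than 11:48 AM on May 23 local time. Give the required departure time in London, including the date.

Target arrival in UTC: 11:48 AM + 3:30 = 3:18 PM on May 23.
Subtract 1 hour and 20 minutes → departure 1:58 PM UTC on May 23.
London is UTC+1:00: 1:58 PM + 1:00 = 2:58 PM on May 23.

2:58 PM on May 23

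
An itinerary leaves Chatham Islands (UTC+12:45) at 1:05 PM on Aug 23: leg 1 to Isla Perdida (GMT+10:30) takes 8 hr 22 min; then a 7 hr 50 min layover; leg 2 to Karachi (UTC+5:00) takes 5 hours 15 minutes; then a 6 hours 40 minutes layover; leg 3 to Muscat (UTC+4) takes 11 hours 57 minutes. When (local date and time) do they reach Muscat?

Convert departure to UTC: 1:05 PM − 12:45 = 12:20 AM UTC on Aug 23.
Add 8 hours 22 minutes leg 1 → 8:42 AM UTC.
Add 7 hours and 50 minutes layover in Isla Perdida → 4:32 PM UTC.
Add 5 hours and 15 minutes leg 2 → 9:47 PM UTC.
Add 6 hours and 40 minutes layover in Karachi → 4:27 AM UTC (Aug 24).
Add 11 hours 57 minutes leg 3 → 4:24 PM UTC.
Muscat is UTC+4:00, so local arrival = 4:24 PM + 4:00 = 8:24 PM on Aug 24.

8:24 PM on August 24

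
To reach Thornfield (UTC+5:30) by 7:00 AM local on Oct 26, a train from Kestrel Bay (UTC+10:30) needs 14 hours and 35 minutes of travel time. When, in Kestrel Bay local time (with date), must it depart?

9:25 PM on Oct 25

Target arrival in UTC: 7:00 AM − 5:30 = 1:30 AM on Oct 26.
Subtract 14 hours 35 minutes → departure 10:55 AM UTC on Oct 25.
Kestrel Bay is UTC+10:30: 10:55 AM + 10:30 = 9:25 PM on Oct 25.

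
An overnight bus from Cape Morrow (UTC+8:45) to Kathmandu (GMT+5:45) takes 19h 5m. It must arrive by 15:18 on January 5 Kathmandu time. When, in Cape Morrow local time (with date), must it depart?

Target arrival in UTC: 15:18 − 5:45 = 09:33 on Jan 5.
Subtract 19 hours and 5 minutes → departure 14:28 UTC on Jan 4.
Cape Morrow is UTC+8:45: 14:28 + 8:45 = 23:13 on Jan 4.

23:13 on January 4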